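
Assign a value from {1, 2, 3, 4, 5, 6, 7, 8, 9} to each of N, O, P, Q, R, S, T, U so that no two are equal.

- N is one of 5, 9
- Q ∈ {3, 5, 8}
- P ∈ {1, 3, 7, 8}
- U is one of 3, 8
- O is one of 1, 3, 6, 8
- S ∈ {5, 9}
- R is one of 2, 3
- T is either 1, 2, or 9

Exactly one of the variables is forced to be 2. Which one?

The 8 variables together cover exactly {1, 2, 3, 5, 6, 7, 8, 9} — 8 values for 8 variables — and 6 appears only in O's list, so O = 6.
The 7 still-open variables draw from only 7 values {1, 2, 3, 5, 7, 8, 9}, so each is used; only P can be 7, hence P = 7.
The 6 still-open variables together cover exactly {1, 2, 3, 5, 8, 9} — 6 values for 6 variables — and 1 appears only in T's list, so T = 1.
The 5 still-open variables together cover exactly {2, 3, 5, 8, 9} — 5 values for 5 variables — and 2 appears only in R's list, so R = 2.

R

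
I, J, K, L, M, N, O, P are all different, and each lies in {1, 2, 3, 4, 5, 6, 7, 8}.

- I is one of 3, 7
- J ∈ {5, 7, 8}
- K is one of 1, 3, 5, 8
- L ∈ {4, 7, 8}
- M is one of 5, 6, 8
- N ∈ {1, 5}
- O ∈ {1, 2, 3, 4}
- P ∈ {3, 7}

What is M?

The 8 variables draw from only 8 values {1, 2, 3, 4, 5, 6, 7, 8}, so each is used; only O can be 2, hence O = 2.
The 7 still-open variables draw from only 7 values {1, 3, 4, 5, 6, 7, 8}, so each is used; only L can be 4, hence L = 4.
The 6 still-open variables draw from only 6 values {1, 3, 5, 6, 7, 8}, so each is used; only M can be 6, hence M = 6.

6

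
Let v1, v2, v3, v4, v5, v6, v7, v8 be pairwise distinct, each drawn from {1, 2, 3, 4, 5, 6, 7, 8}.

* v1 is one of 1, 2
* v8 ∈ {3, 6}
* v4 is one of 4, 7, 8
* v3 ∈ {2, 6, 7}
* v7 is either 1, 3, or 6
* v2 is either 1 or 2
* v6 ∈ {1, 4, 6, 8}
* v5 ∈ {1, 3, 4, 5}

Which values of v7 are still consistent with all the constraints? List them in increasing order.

3, 6

The 8 variables together cover exactly {1, 2, 3, 4, 5, 6, 7, 8} — 8 values for 8 variables — and 5 appears only in v5's list, so v5 = 5.
The 2 variables v1 and v2 are confined to {1, 2}, which locks those values in; drop them from v3, v6, v7.
The 2 variables v7 and v8 are confined to {3, 6}, which locks those values in; drop them from v3, v6.
v3 must be 7 (only option left). Remove 7 from v4.
No further eliminations apply; v7 can still be any of 3, 6.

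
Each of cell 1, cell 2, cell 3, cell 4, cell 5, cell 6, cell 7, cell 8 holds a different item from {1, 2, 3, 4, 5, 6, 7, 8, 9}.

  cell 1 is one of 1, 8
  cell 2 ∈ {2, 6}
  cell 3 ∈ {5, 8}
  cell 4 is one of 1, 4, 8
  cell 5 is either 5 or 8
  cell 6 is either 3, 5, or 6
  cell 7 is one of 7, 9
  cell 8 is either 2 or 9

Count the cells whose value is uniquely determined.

2

The 2 variables cell 3 and cell 5 are confined to {5, 8}, which locks those values in; drop them from cell 1, cell 4, cell 6.
That leaves cell 1 = 1. Eliminate 1 elsewhere: cell 4.
cell 4 must be 4 (only option left).
Determined: cell 1=1, cell 4=4. The other cells each still have more than one consistent value. That makes 2.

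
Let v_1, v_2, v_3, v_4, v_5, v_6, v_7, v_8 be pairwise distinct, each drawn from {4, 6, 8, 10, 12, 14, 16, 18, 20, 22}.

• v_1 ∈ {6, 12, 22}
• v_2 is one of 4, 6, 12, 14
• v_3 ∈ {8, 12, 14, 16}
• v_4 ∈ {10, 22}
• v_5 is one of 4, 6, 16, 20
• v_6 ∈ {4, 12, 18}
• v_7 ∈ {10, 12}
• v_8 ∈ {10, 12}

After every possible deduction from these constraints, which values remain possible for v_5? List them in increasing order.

4, 16, 20

The 2 variables v_7 and v_8 are confined to {10, 12}, which locks those values in; drop them from v_1, v_2, v_3, v_4, v_6.
v_4 must be 22 (only option left). Strike 22 from v_1.
That leaves v_1 = 6. Eliminate 6 elsewhere: v_2, v_5.
No further eliminations apply; v_5 can still be any of 4, 16, 20.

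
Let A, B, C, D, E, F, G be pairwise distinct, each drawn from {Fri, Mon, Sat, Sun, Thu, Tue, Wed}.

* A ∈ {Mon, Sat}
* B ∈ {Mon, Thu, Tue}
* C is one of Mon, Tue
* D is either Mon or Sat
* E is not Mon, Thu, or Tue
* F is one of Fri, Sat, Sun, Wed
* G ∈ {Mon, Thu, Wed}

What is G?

Wed

The 2 variables A and D are confined to {Mon, Sat}, which locks those values in; drop them from B, C, E, F, G.
C has just one choice, so C = Tue. Eliminate Tue elsewhere: B.
B must be Thu (only option left). So G can't be Thu.
So G = Wed.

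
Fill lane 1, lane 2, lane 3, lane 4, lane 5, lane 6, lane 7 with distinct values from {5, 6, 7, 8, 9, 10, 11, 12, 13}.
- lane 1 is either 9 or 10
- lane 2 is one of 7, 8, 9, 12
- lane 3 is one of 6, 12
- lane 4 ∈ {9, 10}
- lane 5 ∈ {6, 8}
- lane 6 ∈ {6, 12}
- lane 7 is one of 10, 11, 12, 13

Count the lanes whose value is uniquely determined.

2

lane 1 and lane 4 share exactly the 2 values {9, 10}; by pigeonhole those values go to them, so strike 9, 10 from lane 2, lane 7.
lane 3 and lane 6 share exactly the 2 values {6, 12}; by pigeonhole those values go to them, so strike 6, 12 from lane 2, lane 5, lane 7.
lane 5 must be 8 (only option left). Eliminate 8 elsewhere: lane 2.
That leaves lane 2 = 7.
Determined: lane 2=7, lane 5=8. The other lanes each still have more than one consistent value. That makes 2.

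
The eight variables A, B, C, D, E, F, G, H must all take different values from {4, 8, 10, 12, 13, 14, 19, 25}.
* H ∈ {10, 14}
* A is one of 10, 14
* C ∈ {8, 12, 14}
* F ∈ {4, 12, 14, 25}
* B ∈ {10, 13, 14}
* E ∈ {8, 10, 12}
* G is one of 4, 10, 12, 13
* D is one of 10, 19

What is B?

13

The 8 variables draw from only 8 values {4, 8, 10, 12, 13, 14, 19, 25}, so each is used; only D can be 19, hence D = 19.
Among the 7 still-open variables, 25 fits only F (and all 7 values in {4, 8, 10, 12, 13, 14, 25} must be used), so F = 25.
Among the 6 still-open variables, 4 fits only G (and all 6 values in {4, 8, 10, 12, 13, 14} must be used), so G = 4.
Among the 5 still-open variables, 13 fits only B (and all 5 values in {8, 10, 12, 13, 14} must be used), so B = 13.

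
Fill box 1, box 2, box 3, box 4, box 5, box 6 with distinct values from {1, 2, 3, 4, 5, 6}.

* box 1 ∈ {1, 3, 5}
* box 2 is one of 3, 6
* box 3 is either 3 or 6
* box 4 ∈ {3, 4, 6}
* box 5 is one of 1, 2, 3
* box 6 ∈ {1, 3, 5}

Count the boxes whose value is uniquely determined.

2

The 6 variables draw from only 6 values {1, 2, 3, 4, 5, 6}, so each is used; only box 5 can be 2, hence box 5 = 2.
The 5 still-open variables together cover exactly {1, 3, 4, 5, 6} — 5 values for 5 variables — and 4 appears only in box 4's list, so box 4 = 4.
box 2 and box 3 share exactly the 2 values {3, 6}; by pigeonhole those values go to them, so strike 3, 6 from box 1, box 6.
Determined: box 4=4, box 5=2. The other boxes each still have more than one consistent value. That makes 2.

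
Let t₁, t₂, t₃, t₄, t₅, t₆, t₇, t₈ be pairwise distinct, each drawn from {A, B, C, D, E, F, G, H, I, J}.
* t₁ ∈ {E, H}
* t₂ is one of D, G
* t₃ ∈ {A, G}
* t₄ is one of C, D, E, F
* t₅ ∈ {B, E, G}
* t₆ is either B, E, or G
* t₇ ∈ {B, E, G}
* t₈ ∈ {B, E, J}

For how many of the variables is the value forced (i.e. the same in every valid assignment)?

4

t₅, t₆, t₇ share exactly the 3 values {B, E, G}; by pigeonhole those values go to them, so strike B, E, G from t₁, t₂, t₃, t₄, t₈.
t₁'s domain is down to {H}, so t₁ = H.
That leaves t₂ = D. So t₄ can't be D.
t₃ must be A (only option left).
t₈ must be J (only option left).
Determined: t₁=H, t₂=D, t₃=A, t₈=J. The other variables each still have more than one consistent value. That makes 4.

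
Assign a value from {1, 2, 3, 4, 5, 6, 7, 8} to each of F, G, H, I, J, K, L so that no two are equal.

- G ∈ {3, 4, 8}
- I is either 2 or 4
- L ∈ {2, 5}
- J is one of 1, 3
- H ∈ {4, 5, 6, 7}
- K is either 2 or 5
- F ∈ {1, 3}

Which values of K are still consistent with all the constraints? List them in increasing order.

F and J between them cover only {1, 3} — a naked pair. Remove those values from G.
The 2 variables K and L are confined to {2, 5}, which locks those values in; drop them from H, I.
I must be 4 (only option left). Remove 4 from G, H.
G's domain is down to {8}, so G = 8.
No further eliminations apply; K can still be any of 2, 5.

2, 5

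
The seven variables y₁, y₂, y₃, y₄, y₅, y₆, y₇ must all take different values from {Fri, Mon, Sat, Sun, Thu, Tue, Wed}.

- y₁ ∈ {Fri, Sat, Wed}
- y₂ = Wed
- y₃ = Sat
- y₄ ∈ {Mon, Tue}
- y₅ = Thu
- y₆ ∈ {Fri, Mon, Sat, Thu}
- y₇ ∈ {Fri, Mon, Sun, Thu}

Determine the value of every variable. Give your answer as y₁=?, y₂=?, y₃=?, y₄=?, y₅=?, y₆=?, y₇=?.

y₂ has just one choice, so y₂ = Wed. Remove Wed from y₁.
That leaves y₃ = Sat. Remove Sat from y₁, y₆.
y₅ has just one choice, so y₅ = Thu. Eliminate Thu elsewhere: y₆, y₇.
That leaves y₁ = Fri. Remove Fri from y₆, y₇.
y₆'s domain is down to {Mon}, so y₆ = Mon. Eliminate Mon elsewhere: y₄, y₇.
y₇ must be Sun (only option left).
y₄'s domain is down to {Tue}, so y₄ = Tue.

y₁=Fri, y₂=Wed, y₃=Sat, y₄=Tue, y₅=Thu, y₆=Mon, y₇=Sun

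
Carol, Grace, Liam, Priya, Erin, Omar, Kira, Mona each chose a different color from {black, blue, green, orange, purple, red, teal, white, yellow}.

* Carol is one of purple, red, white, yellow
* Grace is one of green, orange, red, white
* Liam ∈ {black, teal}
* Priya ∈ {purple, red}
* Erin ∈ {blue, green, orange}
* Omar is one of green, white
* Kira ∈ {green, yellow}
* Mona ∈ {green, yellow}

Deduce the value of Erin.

Kira and Mona share exactly the 2 values {green, yellow}; by pigeonhole those values go to them, so strike green, yellow from Carol, Grace, Erin, Omar.
Omar has just one choice, so Omar = white. Strike white from Carol, Grace.
The 2 variables Carol and Priya are confined to {purple, red}, which locks those values in; drop them from Grace.
Grace's domain is down to {orange}, so Grace = orange. Strike orange from Erin.
So Erin = blue.

blue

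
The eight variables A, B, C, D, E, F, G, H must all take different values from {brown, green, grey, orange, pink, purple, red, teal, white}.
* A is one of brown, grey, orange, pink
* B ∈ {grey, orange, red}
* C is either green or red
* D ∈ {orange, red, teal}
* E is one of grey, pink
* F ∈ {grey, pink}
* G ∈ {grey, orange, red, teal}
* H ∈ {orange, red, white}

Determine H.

white

The 8 variables draw from only 8 values {brown, green, grey, orange, pink, red, teal, white}, so each is used; only A can be brown, hence A = brown.
Among the 7 still-open variables, green fits only C (and all 7 values in {green, grey, orange, pink, red, teal, white} must be used), so C = green.
The 6 still-open variables together cover exactly {grey, orange, pink, red, teal, white} — 6 values for 6 variables — and white appears only in H's list, so H = white.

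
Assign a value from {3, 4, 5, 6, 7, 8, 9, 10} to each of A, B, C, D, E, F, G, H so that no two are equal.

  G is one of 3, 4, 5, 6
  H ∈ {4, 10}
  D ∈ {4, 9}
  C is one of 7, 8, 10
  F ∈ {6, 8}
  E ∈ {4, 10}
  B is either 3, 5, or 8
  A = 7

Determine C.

8

A has just one choice, so A = 7. Strike 7 from C.
The 7 still-open variables draw from only 7 values {3, 4, 5, 6, 8, 9, 10}, so each is used; only D can be 9, hence D = 9.
The 2 variables E and H are confined to {4, 10}, which locks those values in; drop them from C, G.
So C = 8.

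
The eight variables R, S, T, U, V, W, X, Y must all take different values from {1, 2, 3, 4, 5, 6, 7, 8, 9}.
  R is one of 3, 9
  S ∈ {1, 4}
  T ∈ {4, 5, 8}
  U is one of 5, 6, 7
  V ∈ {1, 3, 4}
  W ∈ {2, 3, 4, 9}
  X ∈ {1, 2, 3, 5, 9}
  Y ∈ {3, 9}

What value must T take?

8

R and Y share exactly the 2 values {3, 9}; by pigeonhole those values go to them, so strike 3, 9 from V, W, X.
The 2 variables S and V are confined to {1, 4}, which locks those values in; drop them from T, W, X.
W's domain is down to {2}, so W = 2. Strike 2 from X.
That leaves X = 5. Eliminate 5 elsewhere: T, U.
So T = 8.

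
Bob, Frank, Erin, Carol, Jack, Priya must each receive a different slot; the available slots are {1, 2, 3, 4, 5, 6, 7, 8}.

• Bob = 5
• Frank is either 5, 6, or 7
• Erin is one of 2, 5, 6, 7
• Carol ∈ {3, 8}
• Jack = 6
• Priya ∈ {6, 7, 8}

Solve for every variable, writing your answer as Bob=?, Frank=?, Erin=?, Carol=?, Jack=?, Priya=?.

Bob's domain is down to {5}, so Bob = 5. Strike 5 from Frank, Erin.
That leaves Jack = 6. Remove 6 from Frank, Erin, Priya.
That leaves Frank = 7. So Erin, Priya can't be 7.
Erin must be 2 (only option left).
Priya's domain is down to {8}, so Priya = 8. So Carol can't be 8.
Carol's domain is down to {3}, so Carol = 3.

Bob=5, Frank=7, Erin=2, Carol=3, Jack=6, Priya=8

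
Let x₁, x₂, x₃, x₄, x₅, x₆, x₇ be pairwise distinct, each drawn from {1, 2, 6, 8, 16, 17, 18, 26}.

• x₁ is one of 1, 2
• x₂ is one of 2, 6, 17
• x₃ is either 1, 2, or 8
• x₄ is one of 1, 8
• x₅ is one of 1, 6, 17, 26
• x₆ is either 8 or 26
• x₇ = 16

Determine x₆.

26

x₇ must be 16 (only option left).
The 3 variables x₁, x₃, x₄ are confined to {1, 2, 8}, which locks those values in; drop them from x₂, x₅, x₆.
So x₆ = 26.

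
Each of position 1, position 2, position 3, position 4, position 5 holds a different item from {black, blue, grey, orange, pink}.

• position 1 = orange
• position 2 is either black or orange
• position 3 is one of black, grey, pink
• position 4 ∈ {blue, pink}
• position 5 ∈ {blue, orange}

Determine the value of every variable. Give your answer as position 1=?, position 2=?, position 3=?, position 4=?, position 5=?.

position 1=orange, position 2=black, position 3=grey, position 4=pink, position 5=blue

position 1's domain is down to {orange}, so position 1 = orange. So position 2, position 5 can't be orange.
position 2 must be black (only option left). So position 3 can't be black.
position 5 has just one choice, so position 5 = blue. Remove blue from position 4.
position 4's domain is down to {pink}, so position 4 = pink. Strike pink from position 3.
position 3 must be grey (only option left).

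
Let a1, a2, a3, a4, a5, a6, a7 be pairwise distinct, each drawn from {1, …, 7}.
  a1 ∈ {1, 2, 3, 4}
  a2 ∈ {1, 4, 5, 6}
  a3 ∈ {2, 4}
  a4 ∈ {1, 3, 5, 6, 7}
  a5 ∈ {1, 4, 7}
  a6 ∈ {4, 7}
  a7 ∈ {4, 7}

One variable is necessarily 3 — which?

a6 and a7 between them cover only {4, 7} — a naked pair. Remove those values from a1, a2, a3, a4, a5.
a3's domain is down to {2}, so a3 = 2. So a1 can't be 2.
a5 has just one choice, so a5 = 1. Eliminate 1 elsewhere: a1, a2, a4.
So 3 goes to a1.

a1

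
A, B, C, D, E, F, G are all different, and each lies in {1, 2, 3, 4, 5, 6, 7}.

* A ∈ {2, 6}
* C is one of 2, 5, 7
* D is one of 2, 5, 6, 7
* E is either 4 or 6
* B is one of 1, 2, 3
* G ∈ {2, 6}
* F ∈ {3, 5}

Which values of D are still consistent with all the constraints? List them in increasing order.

5, 7

The 7 variables draw from only 7 values {1, 2, 3, 4, 5, 6, 7}, so each is used; only B can be 1, hence B = 1.
The 6 still-open variables together cover exactly {2, 3, 4, 5, 6, 7} — 6 values for 6 variables — and 3 appears only in F's list, so F = 3.
Among the 5 still-open variables, 4 fits only E (and all 5 values in {2, 4, 5, 6, 7} must be used), so E = 4.
A and G share exactly the 2 values {2, 6}; by pigeonhole those values go to them, so strike 2, 6 from C, D.
No further eliminations apply; D can still be any of 5, 7.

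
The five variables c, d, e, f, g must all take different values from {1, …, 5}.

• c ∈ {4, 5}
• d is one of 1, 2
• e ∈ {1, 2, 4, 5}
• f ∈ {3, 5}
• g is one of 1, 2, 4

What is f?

3

The 5 variables together cover exactly {1, 2, 3, 4, 5} — 5 values for 5 variables — and 3 appears only in f's list, so f = 3.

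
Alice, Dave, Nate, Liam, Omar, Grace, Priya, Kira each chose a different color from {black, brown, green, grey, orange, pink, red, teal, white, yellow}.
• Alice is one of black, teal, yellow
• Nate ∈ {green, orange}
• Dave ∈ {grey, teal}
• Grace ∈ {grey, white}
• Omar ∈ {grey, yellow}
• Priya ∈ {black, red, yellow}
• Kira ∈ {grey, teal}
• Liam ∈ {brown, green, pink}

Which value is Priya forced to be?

red

Dave and Kira between them cover only {grey, teal} — a naked pair. Remove those values from Alice, Omar, Grace.
Omar has just one choice, so Omar = yellow. Strike yellow from Alice, Priya.
Grace's domain is down to {white}, so Grace = white.
Alice has just one choice, so Alice = black. Strike black from Priya.
So Priya = red.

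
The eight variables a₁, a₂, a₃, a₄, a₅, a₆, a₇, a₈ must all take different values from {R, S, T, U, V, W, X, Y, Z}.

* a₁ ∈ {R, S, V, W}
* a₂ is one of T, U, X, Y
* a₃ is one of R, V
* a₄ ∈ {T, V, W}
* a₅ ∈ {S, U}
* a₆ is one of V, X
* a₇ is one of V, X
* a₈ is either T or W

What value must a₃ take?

The 8 variables together cover exactly {R, S, T, U, V, W, X, Y} — 8 values for 8 variables — and Y appears only in a₂'s list, so a₂ = Y.
The 7 still-open variables together cover exactly {R, S, T, U, V, W, X} — 7 values for 7 variables — and U appears only in a₅'s list, so a₅ = U.
The 6 still-open variables together cover exactly {R, S, T, V, W, X} — 6 values for 6 variables — and S appears only in a₁'s list, so a₁ = S.
The 5 still-open variables draw from only 5 values {R, T, V, W, X}, so each is used; only a₃ can be R, hence a₃ = R.

R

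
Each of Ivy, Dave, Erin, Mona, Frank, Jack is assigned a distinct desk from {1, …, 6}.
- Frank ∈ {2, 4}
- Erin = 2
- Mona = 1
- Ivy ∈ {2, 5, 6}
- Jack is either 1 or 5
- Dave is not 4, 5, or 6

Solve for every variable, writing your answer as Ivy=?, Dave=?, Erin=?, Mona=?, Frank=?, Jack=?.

Ivy=6, Dave=3, Erin=2, Mona=1, Frank=4, Jack=5

Erin must be 2 (only option left). Eliminate 2 elsewhere: Ivy, Dave, Frank.
Mona has just one choice, so Mona = 1. Remove 1 from Dave, Jack.
Frank has just one choice, so Frank = 4.
Jack has just one choice, so Jack = 5. Strike 5 from Ivy.
That leaves Ivy = 6.
That leaves Dave = 3.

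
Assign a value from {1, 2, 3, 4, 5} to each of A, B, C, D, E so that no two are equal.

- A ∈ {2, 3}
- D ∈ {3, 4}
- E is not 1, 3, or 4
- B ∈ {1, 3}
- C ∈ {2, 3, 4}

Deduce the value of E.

Among the 5 variables, 1 fits only B (and all 5 values in {1, 2, 3, 4, 5} must be used), so B = 1.
The 4 still-open variables together cover exactly {2, 3, 4, 5} — 4 values for 4 variables — and 5 appears only in E's list, so E = 5.

5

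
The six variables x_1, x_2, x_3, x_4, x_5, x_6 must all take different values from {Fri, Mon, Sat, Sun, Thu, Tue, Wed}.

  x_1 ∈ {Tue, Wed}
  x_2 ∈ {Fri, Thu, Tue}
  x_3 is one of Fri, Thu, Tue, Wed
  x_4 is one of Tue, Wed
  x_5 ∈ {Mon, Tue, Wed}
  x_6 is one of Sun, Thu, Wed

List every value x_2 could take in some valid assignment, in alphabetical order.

Fri, Thu

The 6 variables draw from only 6 values {Fri, Mon, Sun, Thu, Tue, Wed}, so each is used; only x_5 can be Mon, hence x_5 = Mon.
The 5 still-open variables together cover exactly {Fri, Sun, Thu, Tue, Wed} — 5 values for 5 variables — and Sun appears only in x_6's list, so x_6 = Sun.
x_1 and x_4 between them cover only {Tue, Wed} — a naked pair. Remove those values from x_2, x_3.
No further eliminations apply; x_2 can still be any of Fri, Thu.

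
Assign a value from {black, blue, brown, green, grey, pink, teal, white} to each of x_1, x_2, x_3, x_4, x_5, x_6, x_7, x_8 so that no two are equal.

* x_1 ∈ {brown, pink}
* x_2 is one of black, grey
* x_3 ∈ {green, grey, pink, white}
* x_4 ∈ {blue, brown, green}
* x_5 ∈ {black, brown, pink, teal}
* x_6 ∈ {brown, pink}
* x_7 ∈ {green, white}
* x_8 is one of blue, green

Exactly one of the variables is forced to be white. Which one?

x_7

The 8 variables together cover exactly {black, blue, brown, green, grey, pink, teal, white} — 8 values for 8 variables — and teal appears only in x_5's list, so x_5 = teal.
The 7 still-open variables together cover exactly {black, blue, brown, green, grey, pink, white} — 7 values for 7 variables — and black appears only in x_2's list, so x_2 = black.
The 6 still-open variables draw from only 6 values {blue, brown, green, grey, pink, white}, so each is used; only x_3 can be grey, hence x_3 = grey.
The 5 still-open variables draw from only 5 values {blue, brown, green, pink, white}, so each is used; only x_7 can be white, hence x_7 = white.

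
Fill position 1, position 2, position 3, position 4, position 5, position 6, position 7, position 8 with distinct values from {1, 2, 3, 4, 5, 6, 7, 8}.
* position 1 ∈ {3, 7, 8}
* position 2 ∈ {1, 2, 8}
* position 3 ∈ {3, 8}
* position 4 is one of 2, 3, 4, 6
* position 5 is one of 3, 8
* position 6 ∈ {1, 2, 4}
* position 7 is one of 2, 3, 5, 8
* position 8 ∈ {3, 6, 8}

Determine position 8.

Among the 8 variables, 5 fits only position 7 (and all 8 values in {1, 2, 3, 4, 5, 6, 7, 8} must be used), so position 7 = 5.
The 7 still-open variables draw from only 7 values {1, 2, 3, 4, 6, 7, 8}, so each is used; only position 1 can be 7, hence position 1 = 7.
position 3 and position 5 share exactly the 2 values {3, 8}; by pigeonhole those values go to them, so strike 3, 8 from position 2, position 4, position 8.
So position 8 = 6.

6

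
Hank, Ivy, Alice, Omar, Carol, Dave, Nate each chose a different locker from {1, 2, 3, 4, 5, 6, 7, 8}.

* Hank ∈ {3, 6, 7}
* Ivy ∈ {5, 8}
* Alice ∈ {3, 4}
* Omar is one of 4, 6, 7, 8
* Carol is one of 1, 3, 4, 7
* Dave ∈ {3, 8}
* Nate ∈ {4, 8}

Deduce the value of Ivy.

The 7 variables draw from only 7 values {1, 3, 4, 5, 6, 7, 8}, so each is used; only Carol can be 1, hence Carol = 1.
Among the 6 still-open variables, 5 fits only Ivy (and all 6 values in {3, 4, 5, 6, 7, 8} must be used), so Ivy = 5.

5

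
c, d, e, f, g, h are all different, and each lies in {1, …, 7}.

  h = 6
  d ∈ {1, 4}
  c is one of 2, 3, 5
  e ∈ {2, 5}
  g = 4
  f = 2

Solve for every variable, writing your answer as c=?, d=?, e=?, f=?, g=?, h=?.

c=3, d=1, e=5, f=2, g=4, h=6

f's domain is down to {2}, so f = 2. Remove 2 from c, e.
That leaves g = 4. Remove 4 from d.
h has just one choice, so h = 6.
That leaves d = 1.
That leaves e = 5. Strike 5 from c.
c's domain is down to {3}, so c = 3.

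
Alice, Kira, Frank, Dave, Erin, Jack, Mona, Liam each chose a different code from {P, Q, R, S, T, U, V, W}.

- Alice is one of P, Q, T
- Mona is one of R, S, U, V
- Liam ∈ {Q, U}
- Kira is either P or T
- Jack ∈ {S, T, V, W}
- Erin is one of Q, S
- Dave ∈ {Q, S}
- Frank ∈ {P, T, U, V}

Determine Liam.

U

The 8 variables draw from only 8 values {P, Q, R, S, T, U, V, W}, so each is used; only Mona can be R, hence Mona = R.
The 7 still-open variables together cover exactly {P, Q, S, T, U, V, W} — 7 values for 7 variables — and W appears only in Jack's list, so Jack = W.
The 6 still-open variables together cover exactly {P, Q, S, T, U, V} — 6 values for 6 variables — and V appears only in Frank's list, so Frank = V.
Among the 5 still-open variables, U fits only Liam (and all 5 values in {P, Q, S, T, U} must be used), so Liam = U.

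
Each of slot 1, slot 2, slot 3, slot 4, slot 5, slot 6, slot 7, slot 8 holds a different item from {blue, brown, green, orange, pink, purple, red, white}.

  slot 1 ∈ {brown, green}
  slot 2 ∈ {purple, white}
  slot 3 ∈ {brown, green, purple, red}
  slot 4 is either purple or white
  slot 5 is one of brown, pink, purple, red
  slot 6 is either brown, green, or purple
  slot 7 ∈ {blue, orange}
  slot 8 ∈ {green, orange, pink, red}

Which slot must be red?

slot 3

The 8 variables draw from only 8 values {blue, brown, green, orange, pink, purple, red, white}, so each is used; only slot 7 can be blue, hence slot 7 = blue.
The 7 still-open variables draw from only 7 values {brown, green, orange, pink, purple, red, white}, so each is used; only slot 8 can be orange, hence slot 8 = orange.
The 6 still-open variables together cover exactly {brown, green, pink, purple, red, white} — 6 values for 6 variables — and pink appears only in slot 5's list, so slot 5 = pink.
Among the 5 still-open variables, red fits only slot 3 (and all 5 values in {brown, green, purple, red, white} must be used), so slot 3 = red.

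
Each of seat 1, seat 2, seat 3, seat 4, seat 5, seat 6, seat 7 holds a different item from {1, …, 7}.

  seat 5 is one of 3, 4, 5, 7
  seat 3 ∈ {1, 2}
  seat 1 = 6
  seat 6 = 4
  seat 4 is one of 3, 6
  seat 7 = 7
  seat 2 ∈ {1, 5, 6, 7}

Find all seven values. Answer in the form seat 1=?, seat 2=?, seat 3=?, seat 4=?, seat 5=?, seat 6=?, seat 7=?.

seat 1's domain is down to {6}, so seat 1 = 6. So seat 2, seat 4 can't be 6.
seat 4 has just one choice, so seat 4 = 3. So seat 5 can't be 3.
That leaves seat 6 = 4. Remove 4 from seat 5.
seat 7's domain is down to {7}, so seat 7 = 7. Eliminate 7 elsewhere: seat 2, seat 5.
seat 5 has just one choice, so seat 5 = 5. So seat 2 can't be 5.
seat 2 has just one choice, so seat 2 = 1. So seat 3 can't be 1.
seat 3 must be 2 (only option left).

seat 1=6, seat 2=1, seat 3=2, seat 4=3, seat 5=5, seat 6=4, seat 7=7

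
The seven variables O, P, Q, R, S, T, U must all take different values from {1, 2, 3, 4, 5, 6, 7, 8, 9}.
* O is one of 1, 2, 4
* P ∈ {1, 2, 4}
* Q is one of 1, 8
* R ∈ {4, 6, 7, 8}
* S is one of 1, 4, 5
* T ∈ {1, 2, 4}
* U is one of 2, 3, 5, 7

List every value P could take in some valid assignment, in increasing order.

O, P, T share exactly the 3 values {1, 2, 4}; by pigeonhole those values go to them, so strike 1, 2, 4 from Q, R, S, U.
Q must be 8 (only option left). Remove 8 from R.
S has just one choice, so S = 5. Eliminate 5 elsewhere: U.
No further eliminations apply; P can still be any of 1, 2, 4.

1, 2, 4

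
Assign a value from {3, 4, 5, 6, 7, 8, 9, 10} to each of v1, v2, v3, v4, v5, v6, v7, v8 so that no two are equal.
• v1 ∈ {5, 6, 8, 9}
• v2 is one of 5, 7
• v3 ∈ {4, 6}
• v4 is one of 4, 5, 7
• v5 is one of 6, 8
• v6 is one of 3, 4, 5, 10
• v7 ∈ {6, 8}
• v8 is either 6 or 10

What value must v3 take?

The 8 variables draw from only 8 values {3, 4, 5, 6, 7, 8, 9, 10}, so each is used; only v6 can be 3, hence v6 = 3.
The 7 still-open variables draw from only 7 values {4, 5, 6, 7, 8, 9, 10}, so each is used; only v1 can be 9, hence v1 = 9.
The 6 still-open variables together cover exactly {4, 5, 6, 7, 8, 10} — 6 values for 6 variables — and 10 appears only in v8's list, so v8 = 10.
v5 and v7 share exactly the 2 values {6, 8}; by pigeonhole those values go to them, so strike 6, 8 from v3.
So v3 = 4.

4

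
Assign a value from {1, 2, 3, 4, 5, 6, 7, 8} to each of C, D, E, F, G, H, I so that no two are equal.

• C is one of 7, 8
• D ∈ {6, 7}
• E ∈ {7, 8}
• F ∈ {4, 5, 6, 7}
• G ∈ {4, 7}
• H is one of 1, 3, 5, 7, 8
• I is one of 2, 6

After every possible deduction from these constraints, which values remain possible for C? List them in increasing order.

C and E share exactly the 2 values {7, 8}; by pigeonhole those values go to them, so strike 7, 8 from D, F, G, H.
D has just one choice, so D = 6. Eliminate 6 elsewhere: F, I.
G's domain is down to {4}, so G = 4. Eliminate 4 elsewhere: F.
I must be 2 (only option left).
F has just one choice, so F = 5. Eliminate 5 elsewhere: H.
No further eliminations apply; C can still be any of 7, 8.

7, 8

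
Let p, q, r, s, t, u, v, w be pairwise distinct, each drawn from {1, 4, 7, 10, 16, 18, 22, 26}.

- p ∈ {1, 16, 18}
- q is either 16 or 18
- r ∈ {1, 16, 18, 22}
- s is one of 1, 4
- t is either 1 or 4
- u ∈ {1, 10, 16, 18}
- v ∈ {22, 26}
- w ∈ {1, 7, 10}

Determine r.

22

The 8 variables together cover exactly {1, 4, 7, 10, 16, 18, 22, 26} — 8 values for 8 variables — and 7 appears only in w's list, so w = 7.
The 7 still-open variables together cover exactly {1, 4, 10, 16, 18, 22, 26} — 7 values for 7 variables — and 10 appears only in u's list, so u = 10.
Among the 6 still-open variables, 26 fits only v (and all 6 values in {1, 4, 16, 18, 22, 26} must be used), so v = 26.
Among the 5 still-open variables, 22 fits only r (and all 5 values in {1, 4, 16, 18, 22} must be used), so r = 22.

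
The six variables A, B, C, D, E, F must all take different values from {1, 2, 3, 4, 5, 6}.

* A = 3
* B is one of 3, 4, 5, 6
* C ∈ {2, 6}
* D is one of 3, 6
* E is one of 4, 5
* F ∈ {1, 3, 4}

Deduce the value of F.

1

A has just one choice, so A = 3. So B, D, F can't be 3.
D has just one choice, so D = 6. Remove 6 from B, C.
C has just one choice, so C = 2.
Among the 3 still-open variables, 1 fits only F (and all 3 values in {1, 4, 5} must be used), so F = 1.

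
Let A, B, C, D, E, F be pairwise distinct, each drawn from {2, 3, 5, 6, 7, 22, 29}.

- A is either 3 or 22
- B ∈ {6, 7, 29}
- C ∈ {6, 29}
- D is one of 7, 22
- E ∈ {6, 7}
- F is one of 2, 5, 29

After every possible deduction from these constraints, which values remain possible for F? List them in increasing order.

B, C, E between them cover only {6, 7, 29} — a naked triple. Remove those values from D, F.
D must be 22 (only option left). Strike 22 from A.
A must be 3 (only option left).
No further eliminations apply; F can still be any of 2, 5.

2, 5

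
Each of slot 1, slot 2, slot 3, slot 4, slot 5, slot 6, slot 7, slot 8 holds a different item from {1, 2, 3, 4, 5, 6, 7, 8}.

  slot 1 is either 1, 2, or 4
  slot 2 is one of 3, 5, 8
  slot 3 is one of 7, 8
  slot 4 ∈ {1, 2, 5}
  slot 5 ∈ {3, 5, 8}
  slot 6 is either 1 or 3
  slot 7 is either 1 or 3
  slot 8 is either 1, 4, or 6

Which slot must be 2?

The 8 variables draw from only 8 values {1, 2, 3, 4, 5, 6, 7, 8}, so each is used; only slot 8 can be 6, hence slot 8 = 6.
The 7 still-open variables together cover exactly {1, 2, 3, 4, 5, 7, 8} — 7 values for 7 variables — and 4 appears only in slot 1's list, so slot 1 = 4.
The 6 still-open variables together cover exactly {1, 2, 3, 5, 7, 8} — 6 values for 6 variables — and 2 appears only in slot 4's list, so slot 4 = 2.

slot 4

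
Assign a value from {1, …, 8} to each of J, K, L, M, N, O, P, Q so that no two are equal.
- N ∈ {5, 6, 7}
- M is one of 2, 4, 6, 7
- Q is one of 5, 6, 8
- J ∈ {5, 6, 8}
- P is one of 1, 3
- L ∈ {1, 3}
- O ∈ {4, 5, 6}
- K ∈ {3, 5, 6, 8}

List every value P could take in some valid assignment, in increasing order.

1, 3

The 8 variables together cover exactly {1, 2, 3, 4, 5, 6, 7, 8} — 8 values for 8 variables — and 2 appears only in M's list, so M = 2.
The 7 still-open variables draw from only 7 values {1, 3, 4, 5, 6, 7, 8}, so each is used; only O can be 4, hence O = 4.
Among the 6 still-open variables, 7 fits only N (and all 6 values in {1, 3, 5, 6, 7, 8} must be used), so N = 7.
L and P between them cover only {1, 3} — a naked pair. Remove those values from K.
No further eliminations apply; P can still be any of 1, 3.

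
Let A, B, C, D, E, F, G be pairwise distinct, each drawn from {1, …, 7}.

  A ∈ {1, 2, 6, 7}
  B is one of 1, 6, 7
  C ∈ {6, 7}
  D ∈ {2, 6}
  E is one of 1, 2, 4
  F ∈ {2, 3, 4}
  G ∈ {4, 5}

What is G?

5

Among the 7 variables, 3 fits only F (and all 7 values in {1, 2, 3, 4, 5, 6, 7} must be used), so F = 3.
The 6 still-open variables draw from only 6 values {1, 2, 4, 5, 6, 7}, so each is used; only G can be 5, hence G = 5.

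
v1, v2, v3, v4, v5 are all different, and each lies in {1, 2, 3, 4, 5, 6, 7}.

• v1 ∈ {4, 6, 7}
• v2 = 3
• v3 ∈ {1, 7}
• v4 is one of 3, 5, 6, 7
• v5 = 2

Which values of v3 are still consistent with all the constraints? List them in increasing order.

1, 7

v2 must be 3 (only option left). So v4 can't be 3.
v5 has just one choice, so v5 = 2.
No further eliminations apply; v3 can still be any of 1, 7.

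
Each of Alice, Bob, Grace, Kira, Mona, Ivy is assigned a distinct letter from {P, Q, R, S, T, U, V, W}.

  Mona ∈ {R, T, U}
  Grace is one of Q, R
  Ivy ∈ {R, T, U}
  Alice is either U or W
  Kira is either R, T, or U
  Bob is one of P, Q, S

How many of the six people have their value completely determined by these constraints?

Kira, Mona, Ivy between them cover only {R, T, U} — a naked triple. Remove those values from Alice, Grace.
Alice has just one choice, so Alice = W.
Grace has just one choice, so Grace = Q. Strike Q from Bob.
Determined: Alice=W, Grace=Q. The other people each still have more than one consistent value. That makes 2.

2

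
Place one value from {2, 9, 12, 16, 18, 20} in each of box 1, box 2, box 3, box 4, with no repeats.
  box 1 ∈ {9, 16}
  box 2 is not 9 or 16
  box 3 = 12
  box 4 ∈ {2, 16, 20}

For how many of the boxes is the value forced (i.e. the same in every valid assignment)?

box 3 has just one choice, so box 3 = 12. Remove 12 from box 2.
Determined: box 3=12. The other boxes each still have more than one consistent value. That makes 1.

1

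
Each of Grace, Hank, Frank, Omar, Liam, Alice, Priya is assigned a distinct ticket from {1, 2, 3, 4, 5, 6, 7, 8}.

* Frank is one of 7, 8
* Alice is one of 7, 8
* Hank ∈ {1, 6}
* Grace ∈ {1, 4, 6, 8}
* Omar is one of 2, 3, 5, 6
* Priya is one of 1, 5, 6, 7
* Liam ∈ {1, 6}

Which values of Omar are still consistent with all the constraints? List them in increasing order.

2, 3

Hank and Liam share exactly the 2 values {1, 6}; by pigeonhole those values go to them, so strike 1, 6 from Grace, Omar, Priya.
The 2 variables Frank and Alice are confined to {7, 8}, which locks those values in; drop them from Grace, Priya.
Grace's domain is down to {4}, so Grace = 4.
That leaves Priya = 5. Remove 5 from Omar.
No further eliminations apply; Omar can still be any of 2, 3.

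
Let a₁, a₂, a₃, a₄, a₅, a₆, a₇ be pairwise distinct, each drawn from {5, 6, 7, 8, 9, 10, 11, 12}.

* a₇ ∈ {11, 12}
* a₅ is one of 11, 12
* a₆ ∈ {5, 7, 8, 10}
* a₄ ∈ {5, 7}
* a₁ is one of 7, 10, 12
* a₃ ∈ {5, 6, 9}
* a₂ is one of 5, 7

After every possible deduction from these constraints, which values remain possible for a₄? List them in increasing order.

5, 7

a₂ and a₄ share exactly the 2 values {5, 7}; by pigeonhole those values go to them, so strike 5, 7 from a₁, a₃, a₆.
a₅ and a₇ share exactly the 2 values {11, 12}; by pigeonhole those values go to them, so strike 11, 12 from a₁.
a₁'s domain is down to {10}, so a₁ = 10. So a₆ can't be 10.
a₆ has just one choice, so a₆ = 8.
No further eliminations apply; a₄ can still be any of 5, 7.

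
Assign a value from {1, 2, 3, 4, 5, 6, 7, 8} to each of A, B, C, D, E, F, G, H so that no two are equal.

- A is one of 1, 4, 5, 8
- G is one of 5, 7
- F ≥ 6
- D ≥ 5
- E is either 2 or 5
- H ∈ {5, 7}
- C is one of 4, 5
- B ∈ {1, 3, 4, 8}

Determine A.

The 8 variables together cover exactly {1, 2, 3, 4, 5, 6, 7, 8} — 8 values for 8 variables — and 2 appears only in E's list, so E = 2.
The 7 still-open variables together cover exactly {1, 3, 4, 5, 6, 7, 8} — 7 values for 7 variables — and 3 appears only in B's list, so B = 3.
Among the 6 still-open variables, 1 fits only A (and all 6 values in {1, 4, 5, 6, 7, 8} must be used), so A = 1.

1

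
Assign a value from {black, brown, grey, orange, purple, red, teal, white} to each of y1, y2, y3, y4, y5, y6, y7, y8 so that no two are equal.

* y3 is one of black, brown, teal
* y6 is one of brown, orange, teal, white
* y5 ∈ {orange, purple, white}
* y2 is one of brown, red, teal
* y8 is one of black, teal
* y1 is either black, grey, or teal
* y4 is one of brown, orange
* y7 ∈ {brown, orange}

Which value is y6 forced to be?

The 8 variables draw from only 8 values {black, brown, grey, orange, purple, red, teal, white}, so each is used; only y1 can be grey, hence y1 = grey.
The 7 still-open variables draw from only 7 values {black, brown, orange, purple, red, teal, white}, so each is used; only y5 can be purple, hence y5 = purple.
Among the 6 still-open variables, red fits only y2 (and all 6 values in {black, brown, orange, red, teal, white} must be used), so y2 = red.
The 5 still-open variables together cover exactly {black, brown, orange, teal, white} — 5 values for 5 variables — and white appears only in y6's list, so y6 = white.

white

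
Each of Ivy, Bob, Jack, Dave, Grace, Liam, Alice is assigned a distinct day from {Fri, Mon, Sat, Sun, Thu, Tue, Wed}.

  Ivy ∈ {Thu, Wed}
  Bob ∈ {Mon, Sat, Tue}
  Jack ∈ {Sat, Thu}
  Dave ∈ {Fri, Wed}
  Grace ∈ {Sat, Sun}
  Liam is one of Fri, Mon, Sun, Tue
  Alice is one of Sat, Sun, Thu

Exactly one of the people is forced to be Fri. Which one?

Dave

Jack, Grace, Alice between them cover only {Sat, Sun, Thu} — a naked triple. Remove those values from Ivy, Bob, Liam.
That leaves Ivy = Wed. Strike Wed from Dave.
So Fri goes to Dave.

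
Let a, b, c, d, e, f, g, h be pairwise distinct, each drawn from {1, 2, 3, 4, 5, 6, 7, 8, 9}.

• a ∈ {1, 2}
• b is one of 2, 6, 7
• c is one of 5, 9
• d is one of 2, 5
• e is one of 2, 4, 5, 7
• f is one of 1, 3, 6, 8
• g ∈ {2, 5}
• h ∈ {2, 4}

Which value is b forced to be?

d and g share exactly the 2 values {2, 5}; by pigeonhole those values go to them, so strike 2, 5 from a, b, c, e, h.
a must be 1 (only option left). Strike 1 from f.
c must be 9 (only option left).
h has just one choice, so h = 4. Remove 4 from e.
e has just one choice, so e = 7. Eliminate 7 elsewhere: b.
So b = 6.

6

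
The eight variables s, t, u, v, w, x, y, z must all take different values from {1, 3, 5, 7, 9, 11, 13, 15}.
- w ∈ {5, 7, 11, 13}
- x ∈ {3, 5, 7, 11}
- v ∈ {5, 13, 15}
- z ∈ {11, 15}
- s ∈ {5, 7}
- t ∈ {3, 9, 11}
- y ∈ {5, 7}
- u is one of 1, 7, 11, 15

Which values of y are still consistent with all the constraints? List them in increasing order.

The 8 variables together cover exactly {1, 3, 5, 7, 9, 11, 13, 15} — 8 values for 8 variables — and 1 appears only in u's list, so u = 1.
The 7 still-open variables draw from only 7 values {3, 5, 7, 9, 11, 13, 15}, so each is used; only t can be 9, hence t = 9.
The 6 still-open variables draw from only 6 values {3, 5, 7, 11, 13, 15}, so each is used; only x can be 3, hence x = 3.
The 2 variables s and y are confined to {5, 7}, which locks those values in; drop them from v, w.
No further eliminations apply; y can still be any of 5, 7.

5, 7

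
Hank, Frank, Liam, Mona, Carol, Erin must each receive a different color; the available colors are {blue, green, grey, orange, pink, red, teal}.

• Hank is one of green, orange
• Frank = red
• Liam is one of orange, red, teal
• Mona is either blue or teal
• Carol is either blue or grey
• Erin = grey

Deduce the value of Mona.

Frank must be red (only option left). So Liam can't be red.
Erin has just one choice, so Erin = grey. Remove grey from Carol.
Carol has just one choice, so Carol = blue. So Mona can't be blue.
So Mona = teal.

teal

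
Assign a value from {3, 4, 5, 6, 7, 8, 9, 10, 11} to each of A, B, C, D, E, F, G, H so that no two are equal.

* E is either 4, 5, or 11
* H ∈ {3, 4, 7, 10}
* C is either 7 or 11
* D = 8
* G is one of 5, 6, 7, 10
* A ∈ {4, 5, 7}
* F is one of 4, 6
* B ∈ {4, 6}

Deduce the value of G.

D's domain is down to {8}, so D = 8.
The 7 still-open variables together cover exactly {3, 4, 5, 6, 7, 10, 11} — 7 values for 7 variables — and 3 appears only in H's list, so H = 3.
The 6 still-open variables together cover exactly {4, 5, 6, 7, 10, 11} — 6 values for 6 variables — and 10 appears only in G's list, so G = 10.

10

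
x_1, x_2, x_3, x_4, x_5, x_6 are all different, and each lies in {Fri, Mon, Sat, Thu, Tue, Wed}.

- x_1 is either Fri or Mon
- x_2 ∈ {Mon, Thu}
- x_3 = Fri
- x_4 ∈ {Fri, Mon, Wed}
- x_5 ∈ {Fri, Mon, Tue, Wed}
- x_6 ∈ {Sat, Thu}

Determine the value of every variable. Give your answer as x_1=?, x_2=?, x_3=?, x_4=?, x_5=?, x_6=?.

x_1=Mon, x_2=Thu, x_3=Fri, x_4=Wed, x_5=Tue, x_6=Sat

x_3's domain is down to {Fri}, so x_3 = Fri. Remove Fri from x_1, x_4, x_5.
x_1 has just one choice, so x_1 = Mon. Strike Mon from x_2, x_4, x_5.
x_2 has just one choice, so x_2 = Thu. Eliminate Thu elsewhere: x_6.
That leaves x_4 = Wed. Remove Wed from x_5.
x_5 must be Tue (only option left).
That leaves x_6 = Sat.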